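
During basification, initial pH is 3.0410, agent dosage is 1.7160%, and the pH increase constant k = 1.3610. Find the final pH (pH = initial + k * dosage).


Formula: pH_final = pH_initial + k * base_pct
Substituting: pH_final = 3.0410 + 1.3610 * 1.7160
Result: 5.3765


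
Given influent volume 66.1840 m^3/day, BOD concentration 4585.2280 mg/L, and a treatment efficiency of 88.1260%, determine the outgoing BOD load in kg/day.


Load_in = volume * conc / 1000 = 66.1840 * 4585.2280 / 1000 = 303.4687 kg/day
Removed = Load_in * eff / 100 = 303.4687 * 88.1260 / 100 = 267.4349 kg/day
Load_out = Load_in - Removed = 303.4687 - 267.4349 = 36.0339 kg/day


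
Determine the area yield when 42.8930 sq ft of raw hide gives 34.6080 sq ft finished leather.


Formula: Yield = finished / raw * 100
Substituting: Yield = 34.6080 / 42.8930 * 100
Result: 80.6845 %


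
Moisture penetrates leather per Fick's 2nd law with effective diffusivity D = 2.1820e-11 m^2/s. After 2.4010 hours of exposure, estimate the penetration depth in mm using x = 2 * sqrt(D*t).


t = 2.4010 hr * 3600 = 8643.6000 s
D * t = 2.1820e-11 * 8643.6000 = 1.8860e-07
x = 2 * sqrt(D*t) = 2 * sqrt(1.8860e-07) = 8.6857e-04 m = 0.8686 mm


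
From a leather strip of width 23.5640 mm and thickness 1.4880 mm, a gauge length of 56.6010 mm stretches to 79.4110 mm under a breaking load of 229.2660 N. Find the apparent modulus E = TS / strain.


TS = F / (w * t) = 229.2660 / (23.5640 * 1.4880) = 6.5386 N/mm^2
strain = (Lf - L0) / L0 = (79.4110 - 56.6010) / 56.6010 = 0.4030
E = TS / strain = 6.5386 / 0.4030 = 16.2251 N/mm^2


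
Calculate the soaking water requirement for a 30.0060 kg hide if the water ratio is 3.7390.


Formula: Water = hide_weight * ratio
Substituting: Water = 30.0060 * 3.7390
Result: 112.1924 kg


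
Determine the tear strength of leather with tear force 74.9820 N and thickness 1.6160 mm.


Formula: Tear strength = force / thickness
Substituting: Tear strength = 74.9820 / 1.6160
Result: 46.3998 N/mm


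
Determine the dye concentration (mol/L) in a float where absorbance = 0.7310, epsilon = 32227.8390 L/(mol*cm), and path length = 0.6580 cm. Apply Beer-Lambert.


Formula: c = A / (epsilon * l)
Substituting: c = 0.7310 / (32227.8390 * 0.6580)
Result: 3.4472e-05 mol/L


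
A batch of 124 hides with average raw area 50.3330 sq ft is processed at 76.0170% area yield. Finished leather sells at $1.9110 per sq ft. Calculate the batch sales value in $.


Raw_total = N * avg_area = 124 * 50.3330 = 6241.2920 sq ft
Finished = Raw_total * yield / 100 = 6241.2920 * 76.0170 / 100 = 4744.4429 sq ft
Value = Finished * price = 4744.4429 * 1.9110 = 9066.6305 $


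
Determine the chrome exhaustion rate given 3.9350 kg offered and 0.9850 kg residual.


Formula: Uptake = (offered - residual) / offered * 100
Substituting: Uptake = (3.9350 - 0.9850) / 3.9350 * 100
Result: 74.9682 %


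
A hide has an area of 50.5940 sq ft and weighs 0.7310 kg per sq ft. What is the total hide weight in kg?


Formula: Weight = area * weight_per_sqft
Substituting: Weight = 50.5940 * 0.7310
Result: 36.9842 kg


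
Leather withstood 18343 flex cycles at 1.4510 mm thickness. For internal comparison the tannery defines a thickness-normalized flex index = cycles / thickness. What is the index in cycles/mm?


Formula: Index = cycles / thickness
Substituting: Index = 18343 / 1.4510
Result: 12641.6265 cycles/mm


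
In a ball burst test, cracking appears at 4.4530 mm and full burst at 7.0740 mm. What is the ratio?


Formula: Ratio = crack / burst
Substituting: Ratio = 4.4530 / 7.0740
Result: 0.6295


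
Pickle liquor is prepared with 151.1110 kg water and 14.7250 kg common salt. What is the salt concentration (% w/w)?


Formula: Conc = salt / (water + salt) * 100
Substituting: Conc = 14.7250 / (151.1110 + 14.7250) * 100
Result: 8.8793 %


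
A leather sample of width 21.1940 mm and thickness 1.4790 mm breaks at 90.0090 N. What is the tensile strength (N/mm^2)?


Formula: TS = force / (width * thickness)
Substituting: TS = 90.0090 / (21.1940 * 1.4790)
Result: 2.8715 N/mm^2


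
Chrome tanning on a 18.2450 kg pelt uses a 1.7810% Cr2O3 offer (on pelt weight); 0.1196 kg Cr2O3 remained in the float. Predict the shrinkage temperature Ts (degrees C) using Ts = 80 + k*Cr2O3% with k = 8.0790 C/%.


Offered = pelt * offer_pct / 100 = 18.2450 * 1.7810 / 100 = 0.3249 kg
Uptake = offered - residual = 0.3249 - 0.1196 = 0.2053 kg
Cr2O3% on pelt = uptake / pelt * 100 = 0.2053 / 18.2450 * 100 = 1.1255 %
Ts = 80 + k * Cr2O3% = 80 + 8.0790 * 1.1255 = 89.0927 C


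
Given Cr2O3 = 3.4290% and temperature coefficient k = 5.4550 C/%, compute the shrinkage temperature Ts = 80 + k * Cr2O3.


Formula: Ts = 80 + k * Cr2O3
Substituting: Ts = 80 + 5.4550 * 3.4290
Result: 98.7052 C


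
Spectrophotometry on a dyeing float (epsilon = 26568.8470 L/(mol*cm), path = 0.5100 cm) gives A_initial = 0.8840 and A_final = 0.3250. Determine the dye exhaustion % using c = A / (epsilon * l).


c_initial = A_i / (epsilon * l) = 0.8840 / (26568.8470 * 0.5100) = 6.5239e-05 mol/L
c_final = A_f / (epsilon * l) = 0.3250 / (26568.8470 * 0.5100) = 2.3985e-05 mol/L
Exhaustion = (c_initial - c_final) / c_initial * 100 = (6.5239e-05 - 2.3985e-05) / 6.5239e-05 * 100 = 63.2353 %


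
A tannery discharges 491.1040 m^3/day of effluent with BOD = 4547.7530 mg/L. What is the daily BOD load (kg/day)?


Formula: BOD_load = volume * conc / 1000
Substituting: BOD_load = 491.1040 * 4547.7530 / 1000
Result: 2233.4197 kg/day


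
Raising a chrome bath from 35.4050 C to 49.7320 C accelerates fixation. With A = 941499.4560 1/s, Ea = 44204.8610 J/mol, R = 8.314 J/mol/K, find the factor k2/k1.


T1 = 35.4050 + 273.15 = 308.5550 K; T2 = 49.7320 + 273.15 = 322.8820 K
k1 = A * exp(-Ea/(R*T1)) = 941499.4560 * exp(-44204.8610/(8.314*308.5550)) = 0.0309172 1/s
k2 = A * exp(-Ea/(R*T2)) = 941499.4560 * exp(-44204.8610/(8.314*322.8820)) = 0.0664148 1/s
k2/k1 = 0.0664148 / 0.0309172 = 2.1482


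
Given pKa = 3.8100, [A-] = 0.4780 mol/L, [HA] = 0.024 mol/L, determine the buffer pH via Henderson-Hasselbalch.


ratio = [A-] / [HA] = 0.4780 / 0.024 = 19.9167
log10(ratio) = 1.2992
pH = pKa + log10(ratio) = 3.8100 + 1.2992 = 5.1092


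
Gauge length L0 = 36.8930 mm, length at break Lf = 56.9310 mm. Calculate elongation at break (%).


Formula: Elongation = (Lf - L0) / L0 * 100
Substituting: Elongation = (56.9310 - 36.8930) / 36.8930 * 100
Result: 54.3138 %


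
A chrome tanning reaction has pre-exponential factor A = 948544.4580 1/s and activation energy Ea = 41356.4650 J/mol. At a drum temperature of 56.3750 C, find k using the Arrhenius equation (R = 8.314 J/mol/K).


T_K = T_C + 273.15 = 56.3750 + 273.15 = 329.5250 K
exponent = -Ea / (R * T_K) = -41356.4650 / (8.314 * 329.5250) = -15.0954
k = A * exp(exponent) = 948544.4580 * exp(-15.0954) = 0.2638 1/s


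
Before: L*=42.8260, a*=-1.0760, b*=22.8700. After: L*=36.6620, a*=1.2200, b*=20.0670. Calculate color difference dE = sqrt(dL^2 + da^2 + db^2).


dL = -6.1640, da = 2.2960, db = -2.8030
dE = sqrt((-6.1640)^2 + 2.2960^2 + (-2.8030)^2) = 7.1501


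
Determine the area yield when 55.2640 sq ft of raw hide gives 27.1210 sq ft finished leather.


Formula: Yield = finished / raw * 100
Substituting: Yield = 27.1210 / 55.2640 * 100
Result: 49.0753 %


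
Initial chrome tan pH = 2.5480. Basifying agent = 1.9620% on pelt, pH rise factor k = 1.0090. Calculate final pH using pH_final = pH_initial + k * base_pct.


Formula: pH_final = pH_initial + k * base_pct
Substituting: pH_final = 2.5480 + 1.0090 * 1.9620
Result: 4.5277


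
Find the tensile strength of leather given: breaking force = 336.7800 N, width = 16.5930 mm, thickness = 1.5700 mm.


Formula: TS = force / (width * thickness)
Substituting: TS = 336.7800 / (16.5930 * 1.5700)
Result: 12.9277 N/mm^2


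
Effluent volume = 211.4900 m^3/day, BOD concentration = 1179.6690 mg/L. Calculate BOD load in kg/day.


Formula: BOD_load = volume * conc / 1000
Substituting: BOD_load = 211.4900 * 1179.6690 / 1000
Result: 249.4882 kg/day


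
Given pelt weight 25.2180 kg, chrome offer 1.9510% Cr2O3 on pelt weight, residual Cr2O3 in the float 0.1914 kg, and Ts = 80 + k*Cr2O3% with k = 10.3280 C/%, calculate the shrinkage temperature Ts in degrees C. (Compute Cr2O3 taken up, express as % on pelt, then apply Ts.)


Offered = pelt * offer_pct / 100 = 25.2180 * 1.9510 / 100 = 0.4920 kg
Uptake = offered - residual = 0.4920 - 0.1914 = 0.3006 kg
Cr2O3% on pelt = uptake / pelt * 100 = 0.3006 / 25.2180 * 100 = 1.1920 %
Ts = 80 + k * Cr2O3% = 80 + 10.3280 * 1.1920 = 92.3112 C


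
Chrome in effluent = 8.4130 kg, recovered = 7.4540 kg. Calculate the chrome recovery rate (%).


Formula: Recovery = recovered / input * 100
Substituting: Recovery = 7.4540 / 8.4130 * 100
Result: 88.6010 %


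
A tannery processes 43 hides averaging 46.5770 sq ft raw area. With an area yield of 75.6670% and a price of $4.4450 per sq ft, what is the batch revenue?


Raw_total = N * avg_area = 43 * 46.5770 = 2002.8110 sq ft
Finished = Raw_total * yield / 100 = 2002.8110 * 75.6670 / 100 = 1515.4670 sq ft
Value = Finished * price = 1515.4670 * 4.4450 = 6736.2508 $


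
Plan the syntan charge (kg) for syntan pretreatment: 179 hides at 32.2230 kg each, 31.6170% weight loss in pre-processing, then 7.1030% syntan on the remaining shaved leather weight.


Total_raw = N * avg_wt = 179 * 32.2230 = 5767.9170 kg
Substrate = Total_raw * (1 - loss/100) = 5767.9170 * (1 - 31.6170/100) = 3944.2747 kg
Syntan = Substrate * pct / 100 = 3944.2747 * 7.1030 / 100 = 280.1618 kg


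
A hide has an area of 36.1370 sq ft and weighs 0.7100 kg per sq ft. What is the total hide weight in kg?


Formula: Weight = area * weight_per_sqft
Substituting: Weight = 36.1370 * 0.7100
Result: 25.6573 kg


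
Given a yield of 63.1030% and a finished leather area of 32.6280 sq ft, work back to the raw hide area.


Formula: raw = finished * 100 / yield
Substituting: raw = 32.6280 * 100 / 63.1030
Result: 51.7059 sq ft


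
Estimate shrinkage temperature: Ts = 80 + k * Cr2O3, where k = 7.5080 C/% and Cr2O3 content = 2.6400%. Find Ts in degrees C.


Formula: Ts = 80 + k * Cr2O3
Substituting: Ts = 80 + 7.5080 * 2.6400
Result: 99.8211 C


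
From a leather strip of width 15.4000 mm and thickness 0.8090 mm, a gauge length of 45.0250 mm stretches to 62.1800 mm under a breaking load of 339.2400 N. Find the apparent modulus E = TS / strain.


TS = F / (w * t) = 339.2400 / (15.4000 * 0.8090) = 27.2294 N/mm^2
strain = (Lf - L0) / L0 = (62.1800 - 45.0250) / 45.0250 = 0.3810
E = TS / strain = 27.2294 / 0.3810 = 71.4662 N/mm^2


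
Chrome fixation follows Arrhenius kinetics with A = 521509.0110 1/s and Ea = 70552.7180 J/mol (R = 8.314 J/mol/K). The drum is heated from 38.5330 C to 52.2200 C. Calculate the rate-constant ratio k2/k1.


T1 = 38.5330 + 273.15 = 311.6830 K; T2 = 52.2200 + 273.15 = 325.3700 K
k1 = A * exp(-Ea/(R*T1)) = 521509.0110 * exp(-70552.7180/(8.314*311.6830)) = 7.8158e-07 1/s
k2 = A * exp(-Ea/(R*T2)) = 521509.0110 * exp(-70552.7180/(8.314*325.3700)) = 2.4568e-06 1/s
k2/k1 = 2.4568e-06 / 7.8158e-07 = 3.1434


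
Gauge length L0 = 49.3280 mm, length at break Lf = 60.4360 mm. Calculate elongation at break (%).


Formula: Elongation = (Lf - L0) / L0 * 100
Substituting: Elongation = (60.4360 - 49.3280) / 49.3280 * 100
Result: 22.5187 %


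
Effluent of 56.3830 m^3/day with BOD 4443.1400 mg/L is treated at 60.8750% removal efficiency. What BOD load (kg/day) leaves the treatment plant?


Load_in = volume * conc / 1000 = 56.3830 * 4443.1400 / 1000 = 250.5176 kg/day
Removed = Load_in * eff / 100 = 250.5176 * 60.8750 / 100 = 152.5026 kg/day
Load_out = Load_in - Removed = 250.5176 - 152.5026 = 98.0150 kg/day


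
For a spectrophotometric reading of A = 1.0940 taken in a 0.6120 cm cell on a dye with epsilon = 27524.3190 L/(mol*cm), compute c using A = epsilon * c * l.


Formula: c = A / (epsilon * l)
Substituting: c = 1.0940 / (27524.3190 * 0.6120)
Result: 6.4946e-05 mol/L


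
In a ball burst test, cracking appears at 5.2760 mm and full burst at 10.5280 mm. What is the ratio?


Formula: Ratio = crack / burst
Substituting: Ratio = 5.2760 / 10.5280
Result: 0.5011


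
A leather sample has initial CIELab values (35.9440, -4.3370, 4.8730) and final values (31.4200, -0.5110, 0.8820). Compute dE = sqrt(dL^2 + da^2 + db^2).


dL = -4.5240, da = 3.8260, db = -3.9910
dE = sqrt((-4.5240)^2 + 3.8260^2 + (-3.9910)^2) = 7.1437


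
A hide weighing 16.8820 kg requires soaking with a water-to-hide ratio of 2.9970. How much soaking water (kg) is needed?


Formula: Water = hide_weight * ratio
Substituting: Water = 16.8820 * 2.9970
Result: 50.5954 kg


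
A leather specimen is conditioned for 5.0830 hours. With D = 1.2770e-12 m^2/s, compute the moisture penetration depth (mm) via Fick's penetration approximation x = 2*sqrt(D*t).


t = 5.0830 hr * 3600 = 18298.8000 s
D * t = 1.2770e-12 * 18298.8000 = 2.3368e-08
x = 2 * sqrt(D*t) = 2 * sqrt(2.3368e-08) = 3.0573e-04 m = 0.3057 mm


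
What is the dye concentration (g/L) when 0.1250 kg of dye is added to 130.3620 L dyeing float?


Formula: Conc = dye_mass(kg) / volume(L) * 1000
Substituting: Conc = 0.1250 / 130.3620 * 1000
Result: 0.9589 g/L


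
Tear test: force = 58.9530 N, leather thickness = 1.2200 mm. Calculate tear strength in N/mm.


Formula: Tear strength = force / thickness
Substituting: Tear strength = 58.9530 / 1.2200
Result: 48.3221 N/mm


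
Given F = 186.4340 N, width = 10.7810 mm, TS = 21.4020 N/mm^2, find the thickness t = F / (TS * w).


Formula: t = F / (TS * w)
Substituting: t = 186.4340 / (21.4020 * 10.7810)
Result: 0.8080 mm


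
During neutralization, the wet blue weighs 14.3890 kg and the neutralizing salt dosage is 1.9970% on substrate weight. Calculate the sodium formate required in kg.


Formula: Neutralizer = substrate * pct / 100
Substituting: Neutralizer = 14.3890 * 1.9970 / 100
Result: 0.2873 kg


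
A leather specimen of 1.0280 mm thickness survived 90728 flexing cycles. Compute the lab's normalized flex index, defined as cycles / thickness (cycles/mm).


Formula: Index = cycles / thickness
Substituting: Index = 90728 / 1.0280
Result: 88256.8093 cycles/mm


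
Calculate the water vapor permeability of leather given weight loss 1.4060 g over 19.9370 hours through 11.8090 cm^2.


Formula: WVP = loss / (area * time)
Substituting: WVP = 1.4060 / (11.8090 * 19.9370)
Result: 0.0059719 g/(cm^2*hr)


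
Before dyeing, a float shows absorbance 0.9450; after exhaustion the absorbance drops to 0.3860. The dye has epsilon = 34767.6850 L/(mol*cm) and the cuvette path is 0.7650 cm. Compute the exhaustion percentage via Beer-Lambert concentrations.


c_initial = A_i / (epsilon * l) = 0.9450 / (34767.6850 * 0.7650) = 3.5530e-05 mol/L
c_final = A_f / (epsilon * l) = 0.3860 / (34767.6850 * 0.7650) = 1.4513e-05 mol/L
Exhaustion = (c_initial - c_final) / c_initial * 100 = (3.5530e-05 - 1.4513e-05) / 3.5530e-05 * 100 = 59.1534 %


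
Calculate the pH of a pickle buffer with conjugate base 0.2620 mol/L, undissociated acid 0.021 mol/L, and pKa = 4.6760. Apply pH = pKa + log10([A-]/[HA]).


ratio = [A-] / [HA] = 0.2620 / 0.021 = 12.4762
log10(ratio) = 1.0961
pH = pKa + log10(ratio) = 4.6760 + 1.0961 = 5.7721


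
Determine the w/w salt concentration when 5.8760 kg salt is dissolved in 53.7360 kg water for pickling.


Formula: Conc = salt / (water + salt) * 100
Substituting: Conc = 5.8760 / (53.7360 + 5.8760) * 100
Result: 9.8571 %


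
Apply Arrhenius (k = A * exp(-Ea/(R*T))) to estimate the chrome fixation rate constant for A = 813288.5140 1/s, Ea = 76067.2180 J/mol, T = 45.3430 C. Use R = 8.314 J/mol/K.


T_K = T_C + 273.15 = 45.3430 + 273.15 = 318.4930 K
exponent = -Ea / (R * T_K) = -76067.2180 / (8.314 * 318.4930) = -28.7268
k = A * exp(exponent) = 813288.5140 * exp(-28.7268) = 2.7186e-07 1/s


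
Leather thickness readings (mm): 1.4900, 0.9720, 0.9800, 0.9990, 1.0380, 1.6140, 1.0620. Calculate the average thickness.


Formula: Average = sum / n
Substituting: Average = 8.1550 / 7
Result: 1.1650 mm


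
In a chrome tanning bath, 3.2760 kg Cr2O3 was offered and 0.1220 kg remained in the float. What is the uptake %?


Formula: Uptake = (offered - residual) / offered * 100
Substituting: Uptake = (3.2760 - 0.1220) / 3.2760 * 100
Result: 96.2759 %


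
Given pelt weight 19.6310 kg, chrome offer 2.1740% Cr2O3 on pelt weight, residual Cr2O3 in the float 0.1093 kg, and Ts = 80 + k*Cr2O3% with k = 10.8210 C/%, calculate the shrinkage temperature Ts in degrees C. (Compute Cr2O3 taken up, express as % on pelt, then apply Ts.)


Offered = pelt * offer_pct / 100 = 19.6310 * 2.1740 / 100 = 0.4268 kg
Uptake = offered - residual = 0.4268 - 0.1093 = 0.3175 kg
Cr2O3% on pelt = uptake / pelt * 100 = 0.3175 / 19.6310 * 100 = 1.6172 %
Ts = 80 + k * Cr2O3% = 80 + 10.8210 * 1.6172 = 97.5000 C


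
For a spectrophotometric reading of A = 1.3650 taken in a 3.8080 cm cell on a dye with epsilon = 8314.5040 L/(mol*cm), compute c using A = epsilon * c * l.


Formula: c = A / (epsilon * l)
Substituting: c = 1.3650 / (8314.5040 * 3.8080)
Result: 4.3112e-05 mol/L


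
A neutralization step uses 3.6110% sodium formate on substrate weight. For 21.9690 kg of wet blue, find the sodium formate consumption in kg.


Formula: Neutralizer = substrate * pct / 100
Substituting: Neutralizer = 21.9690 * 3.6110 / 100
Result: 0.7933 kg


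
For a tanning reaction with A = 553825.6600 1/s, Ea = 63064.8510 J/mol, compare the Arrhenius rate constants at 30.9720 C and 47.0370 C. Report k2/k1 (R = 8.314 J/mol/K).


T1 = 30.9720 + 273.15 = 304.1220 K; T2 = 47.0370 + 273.15 = 320.1870 K
k1 = A * exp(-Ea/(R*T1)) = 553825.6600 * exp(-63064.8510/(8.314*304.1220)) = 8.1516e-06 1/s
k2 = A * exp(-Ea/(R*T2)) = 553825.6600 * exp(-63064.8510/(8.314*320.1870)) = 2.8493e-05 1/s
k2/k1 = 2.8493e-05 / 8.1516e-06 = 3.4953


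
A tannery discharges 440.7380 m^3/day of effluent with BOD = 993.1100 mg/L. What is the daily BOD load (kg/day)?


Formula: BOD_load = volume * conc / 1000
Substituting: BOD_load = 440.7380 * 993.1100 / 1000
Result: 437.7013 kg/day


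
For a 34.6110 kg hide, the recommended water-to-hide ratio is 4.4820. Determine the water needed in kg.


Formula: Water = hide_weight * ratio
Substituting: Water = 34.6110 * 4.4820
Result: 155.1265 kg


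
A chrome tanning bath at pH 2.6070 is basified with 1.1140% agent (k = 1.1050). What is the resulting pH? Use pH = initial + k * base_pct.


Formula: pH_final = pH_initial + k * base_pct
Substituting: pH_final = 2.6070 + 1.1050 * 1.1140
Result: 3.8380


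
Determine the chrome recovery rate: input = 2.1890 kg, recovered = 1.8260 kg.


Formula: Recovery = recovered / input * 100
Substituting: Recovery = 1.8260 / 2.1890 * 100
Result: 83.4171 %


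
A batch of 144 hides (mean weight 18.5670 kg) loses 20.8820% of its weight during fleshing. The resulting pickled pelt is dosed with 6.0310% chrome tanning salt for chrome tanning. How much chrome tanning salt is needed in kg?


Total_raw = N * avg_wt = 144 * 18.5670 = 2673.6480 kg
Substrate = Total_raw * (1 - loss/100) = 2673.6480 * (1 - 20.8820/100) = 2115.3368 kg
Chrome = Substrate * pct / 100 = 2115.3368 * 6.0310 / 100 = 127.5760 kg


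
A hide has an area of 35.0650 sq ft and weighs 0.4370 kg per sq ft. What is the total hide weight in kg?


Formula: Weight = area * weight_per_sqft
Substituting: Weight = 35.0650 * 0.4370
Result: 15.3234 kg


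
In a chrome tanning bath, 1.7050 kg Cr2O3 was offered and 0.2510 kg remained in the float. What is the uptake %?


Formula: Uptake = (offered - residual) / offered * 100
Substituting: Uptake = (1.7050 - 0.2510) / 1.7050 * 100
Result: 85.2786 %


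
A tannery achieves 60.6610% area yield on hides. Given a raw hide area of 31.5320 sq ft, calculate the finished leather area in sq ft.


Formula: finished = raw * yield / 100
Substituting: finished = 31.5320 * 60.6610 / 100
Result: 19.1276 sq ft


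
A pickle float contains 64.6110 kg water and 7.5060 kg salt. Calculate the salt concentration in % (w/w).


Formula: Conc = salt / (water + salt) * 100
Substituting: Conc = 7.5060 / (64.6110 + 7.5060) * 100
Result: 10.4081 %


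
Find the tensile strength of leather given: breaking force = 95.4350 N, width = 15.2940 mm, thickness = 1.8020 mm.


Formula: TS = force / (width * thickness)
Substituting: TS = 95.4350 / (15.2940 * 1.8020)
Result: 3.4628 N/mm^2


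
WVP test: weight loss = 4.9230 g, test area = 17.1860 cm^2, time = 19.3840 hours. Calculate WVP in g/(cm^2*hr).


Formula: WVP = loss / (area * time)
Substituting: WVP = 4.9230 / (17.1860 * 19.3840)
Result: 0.0147779 g/(cm^2*hr)


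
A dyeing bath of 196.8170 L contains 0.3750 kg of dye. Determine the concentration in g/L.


Formula: Conc = dye_mass(kg) / volume(L) * 1000
Substituting: Conc = 0.3750 / 196.8170 * 1000
Result: 1.9053 g/L


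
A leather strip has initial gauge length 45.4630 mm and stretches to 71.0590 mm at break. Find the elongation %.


Formula: Elongation = (Lf - L0) / L0 * 100
Substituting: Elongation = (71.0590 - 45.4630) / 45.4630 * 100
Result: 56.3007 %


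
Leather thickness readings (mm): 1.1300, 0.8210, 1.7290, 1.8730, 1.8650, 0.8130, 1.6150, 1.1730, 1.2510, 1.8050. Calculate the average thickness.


Formula: Average = sum / n
Substituting: Average = 14.0750 / 10
Result: 1.4075 mm


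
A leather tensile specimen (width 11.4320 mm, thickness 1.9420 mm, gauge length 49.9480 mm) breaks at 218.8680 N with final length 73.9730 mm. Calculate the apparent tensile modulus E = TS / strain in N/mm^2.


TS = F / (w * t) = 218.8680 / (11.4320 * 1.9420) = 9.8585 N/mm^2
strain = (Lf - L0) / L0 = (73.9730 - 49.9480) / 49.9480 = 0.4810
E = TS / strain = 9.8585 / 0.4810 = 20.4958 N/mm^2


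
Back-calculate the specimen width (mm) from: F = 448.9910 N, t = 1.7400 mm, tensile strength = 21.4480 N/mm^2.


Formula: w = F / (TS * t)
Substituting: w = 448.9910 / (21.4480 * 1.7400)
Result: 12.0310 mm


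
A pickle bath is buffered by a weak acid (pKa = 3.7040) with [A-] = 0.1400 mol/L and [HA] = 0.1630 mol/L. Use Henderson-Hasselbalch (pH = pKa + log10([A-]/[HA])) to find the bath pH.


ratio = [A-] / [HA] = 0.1400 / 0.1630 = 0.8589
log10(ratio) = -0.0660596
pH = pKa + log10(ratio) = 3.7040 - 0.0660596 = 3.6379


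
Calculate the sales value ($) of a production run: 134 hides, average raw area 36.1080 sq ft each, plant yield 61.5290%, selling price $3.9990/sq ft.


Raw_total = N * avg_area = 134 * 36.1080 = 4838.4720 sq ft
Finished = Raw_total * yield / 100 = 4838.4720 * 61.5290 / 100 = 2977.0634 sq ft
Value = Finished * price = 2977.0634 * 3.9990 = 11905.2767 $


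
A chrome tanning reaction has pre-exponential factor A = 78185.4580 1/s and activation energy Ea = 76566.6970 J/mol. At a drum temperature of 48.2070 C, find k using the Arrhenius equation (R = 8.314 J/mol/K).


T_K = T_C + 273.15 = 48.2070 + 273.15 = 321.3570 K
exponent = -Ea / (R * T_K) = -76566.6970 / (8.314 * 321.3570) = -28.6578
k = A * exp(exponent) = 78185.4580 * exp(-28.6578) = 2.8004e-08 1/s


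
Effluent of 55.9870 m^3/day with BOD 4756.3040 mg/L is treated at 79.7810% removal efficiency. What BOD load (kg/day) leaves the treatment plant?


Load_in = volume * conc / 1000 = 55.9870 * 4756.3040 / 1000 = 266.2912 kg/day
Removed = Load_in * eff / 100 = 266.2912 * 79.7810 / 100 = 212.4498 kg/day
Load_out = Load_in - Removed = 266.2912 - 212.4498 = 53.8414 kg/day


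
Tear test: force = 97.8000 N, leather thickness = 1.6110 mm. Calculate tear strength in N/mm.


Formula: Tear strength = force / thickness
Substituting: Tear strength = 97.8000 / 1.6110
Result: 60.7076 N/mm


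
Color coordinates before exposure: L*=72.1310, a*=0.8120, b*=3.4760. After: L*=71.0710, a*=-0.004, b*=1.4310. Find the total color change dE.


dL = -1.0600, da = -0.8160, db = -2.0450
dE = sqrt((-1.0600)^2 + (-0.8160)^2 + (-2.0450)^2) = 2.4437


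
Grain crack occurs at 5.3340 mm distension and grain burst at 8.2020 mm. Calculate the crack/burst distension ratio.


Formula: Ratio = crack / burst
Substituting: Ratio = 5.3340 / 8.2020
Result: 0.6503


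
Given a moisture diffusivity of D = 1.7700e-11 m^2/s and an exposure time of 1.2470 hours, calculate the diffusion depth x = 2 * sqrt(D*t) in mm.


t = 1.2470 hr * 3600 = 4489.2000 s
D * t = 1.7700e-11 * 4489.2000 = 7.9459e-08
x = 2 * sqrt(D*t) = 2 * sqrt(7.9459e-08) = 5.6377e-04 m = 0.5638 mm


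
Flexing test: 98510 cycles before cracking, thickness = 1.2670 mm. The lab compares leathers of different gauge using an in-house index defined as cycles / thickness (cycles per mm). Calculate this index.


Formula: Index = cycles / thickness
Substituting: Index = 98510 / 1.2670
Result: 77750.5919 cycles/mm


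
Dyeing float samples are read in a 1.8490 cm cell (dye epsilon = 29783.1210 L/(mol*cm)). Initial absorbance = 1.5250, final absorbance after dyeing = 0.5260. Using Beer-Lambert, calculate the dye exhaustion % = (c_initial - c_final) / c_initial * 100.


c_initial = A_i / (epsilon * l) = 1.5250 / (29783.1210 * 1.8490) = 2.7693e-05 mol/L
c_final = A_f / (epsilon * l) = 0.5260 / (29783.1210 * 1.8490) = 9.5517e-06 mol/L
Exhaustion = (c_initial - c_final) / c_initial * 100 = (2.7693e-05 - 9.5517e-06) / 2.7693e-05 * 100 = 65.5082 %


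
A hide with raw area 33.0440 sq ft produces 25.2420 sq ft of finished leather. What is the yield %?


Formula: Yield = finished / raw * 100
Substituting: Yield = 25.2420 / 33.0440 * 100
Result: 76.3891 %


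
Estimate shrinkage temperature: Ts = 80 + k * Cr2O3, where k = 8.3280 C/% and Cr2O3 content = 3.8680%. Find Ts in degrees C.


Formula: Ts = 80 + k * Cr2O3
Substituting: Ts = 80 + 8.3280 * 3.8680
Result: 112.2127 C


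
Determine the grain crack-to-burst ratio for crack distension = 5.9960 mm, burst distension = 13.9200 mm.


Formula: Ratio = crack / burst
Substituting: Ratio = 5.9960 / 13.9200
Result: 0.4307


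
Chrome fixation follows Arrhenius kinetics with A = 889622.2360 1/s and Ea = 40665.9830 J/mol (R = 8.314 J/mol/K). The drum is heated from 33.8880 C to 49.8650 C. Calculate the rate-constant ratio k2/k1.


T1 = 33.8880 + 273.15 = 307.0380 K; T2 = 49.8650 + 273.15 = 323.0150 K
k1 = A * exp(-Ea/(R*T1)) = 889622.2360 * exp(-40665.9830/(8.314*307.0380)) = 0.1073 1/s
k2 = A * exp(-Ea/(R*T2)) = 889622.2360 * exp(-40665.9830/(8.314*323.0150)) = 0.2360 1/s
k2/k1 = 0.2360 / 0.1073 = 2.1989


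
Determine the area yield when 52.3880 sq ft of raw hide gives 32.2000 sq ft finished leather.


Formula: Yield = finished / raw * 100
Substituting: Yield = 32.2000 / 52.3880 * 100
Result: 61.4645 %


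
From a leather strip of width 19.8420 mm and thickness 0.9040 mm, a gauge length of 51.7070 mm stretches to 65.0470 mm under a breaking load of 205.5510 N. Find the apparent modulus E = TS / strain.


TS = F / (w * t) = 205.5510 / (19.8420 * 0.9040) = 11.4595 N/mm^2
strain = (Lf - L0) / L0 = (65.0470 - 51.7070) / 51.7070 = 0.2580
E = TS / strain = 11.4595 / 0.2580 = 44.4180 N/mm^2


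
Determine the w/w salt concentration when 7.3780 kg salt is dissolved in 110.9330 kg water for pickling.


Formula: Conc = salt / (water + salt) * 100
Substituting: Conc = 7.3780 / (110.9330 + 7.3780) * 100
Result: 6.2361 %


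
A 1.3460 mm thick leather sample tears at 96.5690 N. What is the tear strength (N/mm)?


Formula: Tear strength = force / thickness
Substituting: Tear strength = 96.5690 / 1.3460
Result: 71.7452 N/mm


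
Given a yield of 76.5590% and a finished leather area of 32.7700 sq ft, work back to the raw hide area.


Formula: raw = finished * 100 / yield
Substituting: raw = 32.7700 * 100 / 76.5590
Result: 42.8036 sq ft


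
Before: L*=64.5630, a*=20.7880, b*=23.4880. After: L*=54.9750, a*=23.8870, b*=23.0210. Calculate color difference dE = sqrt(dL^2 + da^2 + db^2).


dL = -9.5880, da = 3.0990, db = -0.4670
dE = sqrt((-9.5880)^2 + 3.0990^2 + (-0.4670)^2) = 10.0872


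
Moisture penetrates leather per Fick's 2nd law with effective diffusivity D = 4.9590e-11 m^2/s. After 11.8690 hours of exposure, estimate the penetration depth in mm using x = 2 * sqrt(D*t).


t = 11.8690 hr * 3600 = 42728.4000 s
D * t = 4.9590e-11 * 42728.4000 = 2.1189e-06
x = 2 * sqrt(D*t) = 2 * sqrt(2.1189e-06) = 0.00291129 m = 2.9113 mm


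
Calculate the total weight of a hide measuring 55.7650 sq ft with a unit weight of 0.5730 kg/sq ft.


Formula: Weight = area * weight_per_sqft
Substituting: Weight = 55.7650 * 0.5730
Result: 31.9533 kg


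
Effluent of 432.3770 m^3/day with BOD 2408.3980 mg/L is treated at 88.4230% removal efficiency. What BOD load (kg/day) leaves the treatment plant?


Load_in = volume * conc / 1000 = 432.3770 * 2408.3980 / 1000 = 1041.3359 kg/day
Removed = Load_in * eff / 100 = 1041.3359 * 88.4230 / 100 = 920.7804 kg/day
Load_out = Load_in - Removed = 1041.3359 - 920.7804 = 120.5555 kg/day


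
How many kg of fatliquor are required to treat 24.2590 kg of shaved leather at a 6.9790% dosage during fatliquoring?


Formula: Fat = substrate * pct / 100
Substituting: Fat = 24.2590 * 6.9790 / 100
Result: 1.6930 kg


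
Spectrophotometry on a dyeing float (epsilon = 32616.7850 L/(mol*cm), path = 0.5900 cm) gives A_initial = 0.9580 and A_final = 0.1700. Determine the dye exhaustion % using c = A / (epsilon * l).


c_initial = A_i / (epsilon * l) = 0.9580 / (32616.7850 * 0.5900) = 4.9782e-05 mol/L
c_final = A_f / (epsilon * l) = 0.1700 / (32616.7850 * 0.5900) = 8.8340e-06 mol/L
Exhaustion = (c_initial - c_final) / c_initial * 100 = (4.9782e-05 - 8.8340e-06) / 4.9782e-05 * 100 = 82.2547 %


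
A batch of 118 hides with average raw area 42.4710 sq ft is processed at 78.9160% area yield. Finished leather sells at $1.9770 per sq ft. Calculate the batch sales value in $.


Raw_total = N * avg_area = 118 * 42.4710 = 5011.5780 sq ft
Finished = Raw_total * yield / 100 = 5011.5780 * 78.9160 / 100 = 3954.9369 sq ft
Value = Finished * price = 3954.9369 * 1.9770 = 7818.9102 $


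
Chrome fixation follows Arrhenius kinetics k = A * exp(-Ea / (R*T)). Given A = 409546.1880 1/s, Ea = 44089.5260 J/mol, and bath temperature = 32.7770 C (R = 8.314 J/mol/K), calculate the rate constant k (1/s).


T_K = T_C + 273.15 = 32.7770 + 273.15 = 305.9270 K
exponent = -Ea / (R * T_K) = -44089.5260 / (8.314 * 305.9270) = -17.3344
k = A * exp(exponent) = 409546.1880 * exp(-17.3344) = 0.0121364 1/s


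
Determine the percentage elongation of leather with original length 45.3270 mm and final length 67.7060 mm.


Formula: Elongation = (Lf - L0) / L0 * 100
Substituting: Elongation = (67.7060 - 45.3270) / 45.3270 * 100
Result: 49.3723 %


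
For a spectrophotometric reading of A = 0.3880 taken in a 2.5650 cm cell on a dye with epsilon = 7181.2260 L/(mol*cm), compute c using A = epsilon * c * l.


Formula: c = A / (epsilon * l)
Substituting: c = 0.3880 / (7181.2260 * 2.5650)
Result: 2.1064e-05 mol/L


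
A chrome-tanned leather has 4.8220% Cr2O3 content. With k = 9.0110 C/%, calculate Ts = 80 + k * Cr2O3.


Formula: Ts = 80 + k * Cr2O3
Substituting: Ts = 80 + 9.0110 * 4.8220
Result: 123.4510 C


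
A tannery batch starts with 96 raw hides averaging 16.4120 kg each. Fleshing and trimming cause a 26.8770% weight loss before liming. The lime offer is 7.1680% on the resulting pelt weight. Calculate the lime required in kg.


Total_raw = N * avg_wt = 96 * 16.4120 = 1575.5520 kg
Substrate = Total_raw * (1 - loss/100) = 1575.5520 * (1 - 26.8770/100) = 1152.0909 kg
Lime = Substrate * pct / 100 = 1152.0909 * 7.1680 / 100 = 82.5819 kg


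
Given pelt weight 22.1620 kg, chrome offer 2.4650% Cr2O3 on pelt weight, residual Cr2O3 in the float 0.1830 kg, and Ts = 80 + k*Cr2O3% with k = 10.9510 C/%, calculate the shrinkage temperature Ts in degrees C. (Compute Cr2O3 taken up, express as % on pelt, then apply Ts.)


Offered = pelt * offer_pct / 100 = 22.1620 * 2.4650 / 100 = 0.5463 kg
Uptake = offered - residual = 0.5463 - 0.1830 = 0.3633 kg
Cr2O3% on pelt = uptake / pelt * 100 = 0.3633 / 22.1620 * 100 = 1.6393 %
Ts = 80 + k * Cr2O3% = 80 + 10.9510 * 1.6393 = 97.9516 C


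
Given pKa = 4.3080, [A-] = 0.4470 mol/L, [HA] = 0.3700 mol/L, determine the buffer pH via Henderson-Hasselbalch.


ratio = [A-] / [HA] = 0.4470 / 0.3700 = 1.2081
log10(ratio) = 0.0821058
pH = pKa + log10(ratio) = 4.3080 + 0.0821058 = 4.3901


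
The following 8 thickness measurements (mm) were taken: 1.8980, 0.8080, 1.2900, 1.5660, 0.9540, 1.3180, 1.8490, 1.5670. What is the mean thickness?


Formula: Average = sum / n
Substituting: Average = 11.2500 / 8
Result: 1.4062 mm


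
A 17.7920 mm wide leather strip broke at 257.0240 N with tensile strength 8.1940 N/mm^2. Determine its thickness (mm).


Formula: t = F / (TS * w)
Substituting: t = 257.0240 / (8.1940 * 17.7920)
Result: 1.7630 mm


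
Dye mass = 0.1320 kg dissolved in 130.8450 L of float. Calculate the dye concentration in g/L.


Formula: Conc = dye_mass(kg) / volume(L) * 1000
Substituting: Conc = 0.1320 / 130.8450 * 1000
Result: 1.0088 g/L


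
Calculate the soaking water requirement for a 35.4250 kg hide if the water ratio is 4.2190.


Formula: Water = hide_weight * ratio
Substituting: Water = 35.4250 * 4.2190
Result: 149.4581 kg


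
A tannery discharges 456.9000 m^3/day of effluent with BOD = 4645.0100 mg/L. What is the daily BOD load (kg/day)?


Formula: BOD_load = volume * conc / 1000
Substituting: BOD_load = 456.9000 * 4645.0100 / 1000
Result: 2122.3051 kg/day


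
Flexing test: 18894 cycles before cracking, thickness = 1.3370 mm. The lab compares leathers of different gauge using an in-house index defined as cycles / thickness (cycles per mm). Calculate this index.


Formula: Index = cycles / thickness
Substituting: Index = 18894 / 1.3370
Result: 14131.6380 cycles/mm


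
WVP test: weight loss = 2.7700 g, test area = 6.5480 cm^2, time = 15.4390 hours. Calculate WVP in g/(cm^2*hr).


Formula: WVP = loss / (area * time)
Substituting: WVP = 2.7700 / (6.5480 * 15.4390)
Result: 0.0274001 g/(cm^2*hr)


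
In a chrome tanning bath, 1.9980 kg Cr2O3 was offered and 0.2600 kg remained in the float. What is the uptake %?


Formula: Uptake = (offered - residual) / offered * 100
Substituting: Uptake = (1.9980 - 0.2600) / 1.9980 * 100
Result: 86.9870 %


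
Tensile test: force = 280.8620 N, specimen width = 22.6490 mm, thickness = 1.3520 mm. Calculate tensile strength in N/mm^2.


Formula: TS = force / (width * thickness)
Substituting: TS = 280.8620 / (22.6490 * 1.3520)
Result: 9.1721 N/mm^2


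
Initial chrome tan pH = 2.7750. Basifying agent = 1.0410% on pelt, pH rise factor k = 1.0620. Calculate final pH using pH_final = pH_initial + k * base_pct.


Formula: pH_final = pH_initial + k * base_pct
Substituting: pH_final = 2.7750 + 1.0620 * 1.0410
Result: 3.8805


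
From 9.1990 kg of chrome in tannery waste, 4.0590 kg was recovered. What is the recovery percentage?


Formula: Recovery = recovered / input * 100
Substituting: Recovery = 4.0590 / 9.1990 * 100
Result: 44.1244 %


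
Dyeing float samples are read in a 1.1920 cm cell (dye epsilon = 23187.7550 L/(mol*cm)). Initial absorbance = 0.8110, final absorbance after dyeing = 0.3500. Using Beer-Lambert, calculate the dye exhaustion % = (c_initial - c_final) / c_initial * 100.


c_initial = A_i / (epsilon * l) = 0.8110 / (23187.7550 * 1.1920) = 2.9342e-05 mol/L
c_final = A_f / (epsilon * l) = 0.3500 / (23187.7550 * 1.1920) = 1.2663e-05 mol/L
Exhaustion = (c_initial - c_final) / c_initial * 100 = (2.9342e-05 - 1.2663e-05) / 2.9342e-05 * 100 = 56.8434 %


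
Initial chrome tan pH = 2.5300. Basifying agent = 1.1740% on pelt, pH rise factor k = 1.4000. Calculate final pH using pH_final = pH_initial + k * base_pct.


Formula: pH_final = pH_initial + k * base_pct
Substituting: pH_final = 2.5300 + 1.4000 * 1.1740
Result: 4.1736


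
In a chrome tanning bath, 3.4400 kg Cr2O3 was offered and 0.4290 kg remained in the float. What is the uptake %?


Formula: Uptake = (offered - residual) / offered * 100
Substituting: Uptake = (3.4400 - 0.4290) / 3.4400 * 100
Result: 87.5291 %


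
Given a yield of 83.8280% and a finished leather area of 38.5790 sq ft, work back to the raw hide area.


Formula: raw = finished * 100 / yield
Substituting: raw = 38.5790 * 100 / 83.8280
Result: 46.0216 sq ft


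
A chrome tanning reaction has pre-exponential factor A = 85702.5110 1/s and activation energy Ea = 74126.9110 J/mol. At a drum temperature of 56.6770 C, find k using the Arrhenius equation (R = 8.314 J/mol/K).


T_K = T_C + 273.15 = 56.6770 + 273.15 = 329.8270 K
exponent = -Ea / (R * T_K) = -74126.9110 / (8.314 * 329.8270) = -27.0321
k = A * exp(exponent) = 85702.5110 * exp(-27.0321) = 1.5599e-07 1/s


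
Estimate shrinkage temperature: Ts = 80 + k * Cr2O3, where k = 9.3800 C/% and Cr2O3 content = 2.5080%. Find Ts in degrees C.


Formula: Ts = 80 + k * Cr2O3
Substituting: Ts = 80 + 9.3800 * 2.5080
Result: 103.5250 C


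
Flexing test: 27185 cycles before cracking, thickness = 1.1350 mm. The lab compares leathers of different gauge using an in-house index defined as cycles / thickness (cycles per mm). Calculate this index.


Formula: Index = cycles / thickness
Substituting: Index = 27185 / 1.1350
Result: 23951.5419 cycles/mm


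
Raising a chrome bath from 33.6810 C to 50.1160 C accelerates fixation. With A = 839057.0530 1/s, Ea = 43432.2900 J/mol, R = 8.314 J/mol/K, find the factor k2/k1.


T1 = 33.6810 + 273.15 = 306.8310 K; T2 = 50.1160 + 273.15 = 323.2660 K
k1 = A * exp(-Ea/(R*T1)) = 839057.0530 * exp(-43432.2900/(8.314*306.8310)) = 0.0338571 1/s
k2 = A * exp(-Ea/(R*T2)) = 839057.0530 * exp(-43432.2900/(8.314*323.2660)) = 0.0804584 1/s
k2/k1 = 0.0804584 / 0.0338571 = 2.3764


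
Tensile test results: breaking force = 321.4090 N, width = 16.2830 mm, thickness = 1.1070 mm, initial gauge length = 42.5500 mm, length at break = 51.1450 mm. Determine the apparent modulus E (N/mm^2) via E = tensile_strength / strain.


TS = F / (w * t) = 321.4090 / (16.2830 * 1.1070) = 17.8310 N/mm^2
strain = (Lf - L0) / L0 = (51.1450 - 42.5500) / 42.5500 = 0.2020
E = TS / strain = 17.8310 / 0.2020 = 88.2734 N/mm^2


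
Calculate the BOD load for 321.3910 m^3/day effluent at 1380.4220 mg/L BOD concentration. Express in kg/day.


Formula: BOD_load = volume * conc / 1000
Substituting: BOD_load = 321.3910 * 1380.4220 / 1000
Result: 443.6552 kg/day


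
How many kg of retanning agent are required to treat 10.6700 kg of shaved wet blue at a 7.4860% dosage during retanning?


Formula: Retan = substrate * pct / 100
Substituting: Retan = 10.6700 * 7.4860 / 100
Result: 0.7988 kg


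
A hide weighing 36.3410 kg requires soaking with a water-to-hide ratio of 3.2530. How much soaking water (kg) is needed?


Formula: Water = hide_weight * ratio
Substituting: Water = 36.3410 * 3.2530
Result: 118.2173 kg


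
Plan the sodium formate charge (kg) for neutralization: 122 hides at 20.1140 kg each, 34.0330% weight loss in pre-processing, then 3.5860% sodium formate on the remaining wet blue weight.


Total_raw = N * avg_wt = 122 * 20.1140 = 2453.9080 kg
Substrate = Total_raw * (1 - loss/100) = 2453.9080 * (1 - 34.0330/100) = 1618.7695 kg
Neutralizer = Substrate * pct / 100 = 1618.7695 * 3.5860 / 100 = 58.0491 kg


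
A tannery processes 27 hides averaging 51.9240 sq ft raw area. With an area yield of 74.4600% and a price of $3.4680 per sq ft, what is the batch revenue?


Raw_total = N * avg_area = 27 * 51.9240 = 1401.9480 sq ft
Finished = Raw_total * yield / 100 = 1401.9480 * 74.4600 / 100 = 1043.8905 sq ft
Value = Finished * price = 1043.8905 * 3.4680 = 3620.2122 $
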